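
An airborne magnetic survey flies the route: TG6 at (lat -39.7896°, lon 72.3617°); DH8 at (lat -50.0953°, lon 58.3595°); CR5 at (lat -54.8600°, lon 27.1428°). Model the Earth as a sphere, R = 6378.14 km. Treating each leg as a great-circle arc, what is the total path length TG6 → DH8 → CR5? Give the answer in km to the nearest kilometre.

3749 km

TG6→DH8: c = 0.248753 rad, d = 1586.58 km
DH8→CR5: c = 0.339013 rad, d = 2162.27 km
Total = 1586.58 + 2162.27 = 3748.85 km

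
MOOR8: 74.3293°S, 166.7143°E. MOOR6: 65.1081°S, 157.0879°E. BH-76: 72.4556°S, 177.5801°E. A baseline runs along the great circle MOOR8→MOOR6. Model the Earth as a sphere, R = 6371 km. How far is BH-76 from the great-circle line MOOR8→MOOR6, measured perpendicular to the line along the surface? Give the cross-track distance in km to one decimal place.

402.3 km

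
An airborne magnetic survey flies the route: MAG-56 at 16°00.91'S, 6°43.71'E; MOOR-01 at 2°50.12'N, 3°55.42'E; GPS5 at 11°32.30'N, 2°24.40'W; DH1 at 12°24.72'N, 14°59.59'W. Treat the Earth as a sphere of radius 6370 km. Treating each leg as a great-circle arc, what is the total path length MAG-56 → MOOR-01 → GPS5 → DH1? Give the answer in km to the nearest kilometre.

4683 km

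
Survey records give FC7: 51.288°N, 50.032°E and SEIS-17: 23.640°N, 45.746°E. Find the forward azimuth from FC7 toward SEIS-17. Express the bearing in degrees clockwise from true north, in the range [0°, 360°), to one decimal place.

Δλ = -4.2860°
y = sin Δλ · cos φ₂ = -0.068464
x = cos φ₁ sin φ₂ − sin φ₁ cos φ₂ cos Δλ = -0.462039
θ = atan2(y, x) = -171.5714° → 188.4286° (mod 360°)

188.4°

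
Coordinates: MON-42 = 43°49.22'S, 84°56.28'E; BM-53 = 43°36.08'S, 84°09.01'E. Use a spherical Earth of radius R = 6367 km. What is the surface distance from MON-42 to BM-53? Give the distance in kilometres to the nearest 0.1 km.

MON-42: φ = -43.82033°, λ = +84.93800°
BM-53: φ = -43.60133°, λ = +84.15017°
Δφ = 0.2190°,  Δλ = -0.7878°
a = sin²(Δφ/2) + cos φ₁ cos φ₂ sin²(Δλ/2) = 0.000028
c = 2·arcsin(√a) = 0.010649 rad = 0.6101°
d = R·c = 6367 × 0.010649 = 67.8 km

67.8 km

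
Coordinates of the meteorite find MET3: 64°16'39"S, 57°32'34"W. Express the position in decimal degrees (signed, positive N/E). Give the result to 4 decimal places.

lat: 64.2775° S → -64.2775°
lon: 57.5428° W → -57.5428°

-64.2775°, -57.5428°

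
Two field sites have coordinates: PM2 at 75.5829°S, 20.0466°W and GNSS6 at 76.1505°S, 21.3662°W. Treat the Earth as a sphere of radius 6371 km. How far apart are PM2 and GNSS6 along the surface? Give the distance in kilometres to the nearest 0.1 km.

Δφ = -0.5676°,  Δλ = -1.3196°
a = sin²(Δφ/2) + cos φ₁ cos φ₂ sin²(Δλ/2) = 0.000032
c = 2·arcsin(√a) = 0.011391 rad = 0.6526°
d = R·c = 6371 × 0.011391 = 72.6 km

72.6 km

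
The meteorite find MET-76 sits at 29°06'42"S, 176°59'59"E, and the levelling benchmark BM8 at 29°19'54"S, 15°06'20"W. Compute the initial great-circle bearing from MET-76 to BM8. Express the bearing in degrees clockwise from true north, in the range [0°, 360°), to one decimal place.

167.8°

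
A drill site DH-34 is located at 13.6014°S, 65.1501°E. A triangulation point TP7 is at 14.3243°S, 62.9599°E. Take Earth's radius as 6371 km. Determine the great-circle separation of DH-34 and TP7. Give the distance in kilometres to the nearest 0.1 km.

Δφ = -0.7229°,  Δλ = -2.1902°
a = sin²(Δφ/2) + cos φ₁ cos φ₂ sin²(Δλ/2) = 0.000384
c = 2·arcsin(√a) = 0.039183 rad = 2.2450°
d = R·c = 6371 × 0.039183 = 249.6 km

249.6 km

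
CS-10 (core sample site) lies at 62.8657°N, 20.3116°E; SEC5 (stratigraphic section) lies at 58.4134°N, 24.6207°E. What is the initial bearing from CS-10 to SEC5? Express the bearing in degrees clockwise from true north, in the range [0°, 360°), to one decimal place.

Δλ = 4.3091°
y = sin Δλ · cos φ₂ = 0.039356
x = cos φ₁ sin φ₂ − sin φ₁ cos φ₂ cos Δλ = -0.076311
θ = atan2(y, x) = 152.7187° → 152.7187° (mod 360°)

152.7°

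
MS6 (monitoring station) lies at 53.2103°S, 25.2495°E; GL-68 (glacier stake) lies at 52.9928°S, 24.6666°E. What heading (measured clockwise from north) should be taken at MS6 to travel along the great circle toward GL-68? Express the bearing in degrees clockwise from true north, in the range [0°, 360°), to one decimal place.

Δλ = -0.5829°
y = sin Δλ · cos φ₂ = -0.006123
x = cos φ₁ sin φ₂ − sin φ₁ cos φ₂ cos Δλ = 0.003771
θ = atan2(y, x) = -58.3733° → 301.6267° (mod 360°)

301.6°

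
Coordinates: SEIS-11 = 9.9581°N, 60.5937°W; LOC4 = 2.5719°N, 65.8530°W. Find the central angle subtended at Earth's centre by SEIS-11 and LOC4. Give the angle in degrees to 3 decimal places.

9.047°

Δφ = -7.3862°,  Δλ = -5.2593°
a = sin²(Δφ/2) + cos φ₁ cos φ₂ sin²(Δλ/2) = 0.006220
c = 2·arcsin(√a) = 0.157899 rad = 9.0470°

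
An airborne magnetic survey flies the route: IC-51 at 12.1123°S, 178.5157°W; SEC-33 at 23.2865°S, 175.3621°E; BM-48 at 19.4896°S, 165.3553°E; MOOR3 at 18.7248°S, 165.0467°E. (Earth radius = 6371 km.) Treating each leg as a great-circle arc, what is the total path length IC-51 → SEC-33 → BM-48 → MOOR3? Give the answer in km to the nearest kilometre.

2610 km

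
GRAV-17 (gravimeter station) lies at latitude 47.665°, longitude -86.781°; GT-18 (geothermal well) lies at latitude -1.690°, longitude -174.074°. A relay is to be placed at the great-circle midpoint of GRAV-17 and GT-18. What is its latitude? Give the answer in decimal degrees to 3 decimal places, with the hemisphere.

29.958°N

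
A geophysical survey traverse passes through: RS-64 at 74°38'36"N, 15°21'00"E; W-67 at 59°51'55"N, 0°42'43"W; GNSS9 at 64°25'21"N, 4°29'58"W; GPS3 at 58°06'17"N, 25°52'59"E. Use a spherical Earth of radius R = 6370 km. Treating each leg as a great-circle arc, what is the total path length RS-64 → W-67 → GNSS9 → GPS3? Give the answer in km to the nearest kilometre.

RS-64: φ = +74.64333°, λ = +15.35000°
W-67: φ = +59.86528°, λ = -0.71194°
GNSS9: φ = +64.42250°, λ = -4.49944°
GPS3: φ = +58.10472°, λ = +25.88306°
RS-64→W-67: c = 0.277545 rad, d = 1767.96 km
W-67→GNSS9: c = 0.085289 rad, d = 543.29 km
GNSS9→GPS3: c = 0.274357 rad, d = 1747.65 km
Total = 1767.96 + 543.29 + 1747.65 = 4058.90 km

4059 km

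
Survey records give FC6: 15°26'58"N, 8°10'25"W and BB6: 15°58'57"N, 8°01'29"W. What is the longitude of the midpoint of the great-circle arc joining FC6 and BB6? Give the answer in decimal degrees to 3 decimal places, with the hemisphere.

8.099°W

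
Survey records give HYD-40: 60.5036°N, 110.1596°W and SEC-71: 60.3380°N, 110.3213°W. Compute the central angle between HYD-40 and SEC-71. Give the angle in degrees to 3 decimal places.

0.184°

Δφ = -0.1656°,  Δλ = -0.1617°
a = sin²(Δφ/2) + cos φ₁ cos φ₂ sin²(Δλ/2) = 0.000003
c = 2·arcsin(√a) = 0.003208 rad = 0.1838°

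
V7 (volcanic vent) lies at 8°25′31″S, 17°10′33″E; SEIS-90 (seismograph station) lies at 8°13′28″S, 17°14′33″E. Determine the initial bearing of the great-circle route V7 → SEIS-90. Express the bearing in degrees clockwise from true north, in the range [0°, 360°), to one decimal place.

18.2°

V7: φ = -8.42528°, λ = +17.17583°
SEIS-90: φ = -8.22444°, λ = +17.24250°
Δλ = 0.0667°
y = sin Δλ · cos φ₂ = 0.001152
x = cos φ₁ sin φ₂ − sin φ₁ cos φ₂ cos Δλ = 0.003505
θ = atan2(y, x) = 18.1877° → 18.1877° (mod 360°)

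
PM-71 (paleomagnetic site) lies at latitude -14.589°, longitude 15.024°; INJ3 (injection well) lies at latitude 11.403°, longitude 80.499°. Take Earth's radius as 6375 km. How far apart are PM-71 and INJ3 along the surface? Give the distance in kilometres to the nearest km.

7775 km

Δφ = 25.9920°,  Δλ = 65.4750°
a = sin²(Δφ/2) + cos φ₁ cos φ₂ sin²(Δλ/2) = 0.328011
c = 2·arcsin(√a) = 1.219646 rad = 69.8806°
d = R·c = 6375 × 1.219646 = 7775.2 km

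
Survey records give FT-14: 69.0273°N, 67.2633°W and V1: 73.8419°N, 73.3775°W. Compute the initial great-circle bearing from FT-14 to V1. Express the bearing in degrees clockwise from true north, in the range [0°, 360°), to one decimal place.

340.9°

Δλ = -6.1142°
y = sin Δλ · cos φ₂ = -0.029641
x = cos φ₁ sin φ₂ − sin φ₁ cos φ₂ cos Δλ = 0.085410
θ = atan2(y, x) = -19.1388° → 340.8612° (mod 360°)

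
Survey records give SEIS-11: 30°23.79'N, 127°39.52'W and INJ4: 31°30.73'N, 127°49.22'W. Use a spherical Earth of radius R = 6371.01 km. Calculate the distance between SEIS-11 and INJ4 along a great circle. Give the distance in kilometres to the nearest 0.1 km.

125.0 km

SEIS-11: φ = +30.39650°, λ = -127.65867°
INJ4: φ = +31.51217°, λ = -127.82033°
Δφ = 1.1157°,  Δλ = -0.1617°
a = sin²(Δφ/2) + cos φ₁ cos φ₂ sin²(Δλ/2) = 0.000096
c = 2·arcsin(√a) = 0.019622 rad = 1.1242°
d = R·c = 6371.01 × 0.019622 = 125.0 km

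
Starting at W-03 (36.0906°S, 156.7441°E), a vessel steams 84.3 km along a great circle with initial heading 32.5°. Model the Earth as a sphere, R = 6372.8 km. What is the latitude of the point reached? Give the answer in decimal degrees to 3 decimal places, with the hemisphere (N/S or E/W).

35.450°S

δ = d/R = 84.3/6372.8 = 0.013228 rad
φ₂ = arcsin(sin φ₁ cos δ + cos φ₁ sin δ cos θ)
   = arcsin(-0.58906·0.99991 + 0.80809·0.01323·0.84339) = -35.45034°
λ₂ = λ₁ + atan2(sin θ sin δ cos φ₁, cos δ − sin φ₁ sin φ₂) = 157.24399°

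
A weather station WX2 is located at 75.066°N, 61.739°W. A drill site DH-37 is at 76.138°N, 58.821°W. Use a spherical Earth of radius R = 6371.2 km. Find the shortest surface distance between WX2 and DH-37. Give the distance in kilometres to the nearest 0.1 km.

Δφ = 1.0720°,  Δλ = 2.9180°
a = sin²(Δφ/2) + cos φ₁ cos φ₂ sin²(Δλ/2) = 0.000128
c = 2·arcsin(√a) = 0.022587 rad = 1.2942°
d = R·c = 6371.2 × 0.022587 = 143.9 km

143.9 km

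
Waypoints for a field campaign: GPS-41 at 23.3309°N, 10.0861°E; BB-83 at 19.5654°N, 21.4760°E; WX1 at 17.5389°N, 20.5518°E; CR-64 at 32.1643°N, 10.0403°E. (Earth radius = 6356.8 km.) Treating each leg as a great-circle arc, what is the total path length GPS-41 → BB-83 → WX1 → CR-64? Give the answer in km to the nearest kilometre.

GPS-41→BB-83: c = 0.196266 rad, d = 1247.62 km
BB-83→WX1: c = 0.038533 rad, d = 244.95 km
WX1→CR-64: c = 0.304318 rad, d = 1934.49 km
Total = 1247.62 + 244.95 + 1934.49 = 3427.05 km

3427 km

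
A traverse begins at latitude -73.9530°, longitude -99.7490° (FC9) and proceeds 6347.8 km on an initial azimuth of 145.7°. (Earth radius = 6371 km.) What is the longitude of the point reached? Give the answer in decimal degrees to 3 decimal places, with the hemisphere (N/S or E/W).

37.752°E

δ = d/R = 6347.8/6371 = 0.996358 rad
φ₂ = arcsin(sin φ₁ cos δ + cos φ₁ sin δ cos θ)
   = arcsin(-0.96104·0.54336 + 0.27643·0.83950·-0.82610) = -45.55266°
λ₂ = λ₁ + atan2(sin θ sin δ cos φ₁, cos δ − sin φ₁ sin φ₂) = 37.75160°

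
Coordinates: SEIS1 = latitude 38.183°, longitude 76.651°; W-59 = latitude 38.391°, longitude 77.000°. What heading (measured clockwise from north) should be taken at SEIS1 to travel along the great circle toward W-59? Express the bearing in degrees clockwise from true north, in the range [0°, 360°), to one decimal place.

Δλ = 0.3490°
y = sin Δλ · cos φ₂ = 0.004774
x = cos φ₁ sin φ₂ − sin φ₁ cos φ₂ cos Δλ = 0.003639
θ = atan2(y, x) = 52.6825° → 52.6825° (mod 360°)

52.7°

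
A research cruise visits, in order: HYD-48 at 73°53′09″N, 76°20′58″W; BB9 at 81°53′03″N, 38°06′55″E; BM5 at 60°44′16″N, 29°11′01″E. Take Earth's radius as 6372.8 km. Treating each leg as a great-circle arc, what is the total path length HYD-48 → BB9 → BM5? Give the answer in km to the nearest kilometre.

HYD-48: φ = +73.88583°, λ = -76.34944°
BB9: φ = +81.88417°, λ = +38.11528°
BM5: φ = +60.73778°, λ = +29.18361°
HYD-48→BB9: c = 0.362927 rad, d = 2312.86 km
BB9→BM5: c = 0.371387 rad, d = 2366.77 km
Total = 2312.86 + 2366.77 = 4679.64 km

4680 km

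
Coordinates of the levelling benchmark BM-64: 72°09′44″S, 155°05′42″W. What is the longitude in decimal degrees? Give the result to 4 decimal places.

155° + 5′/60 + 42″/3600 = 155 + 0.08333 + 0.01167 = 155.0950°

155.0950°W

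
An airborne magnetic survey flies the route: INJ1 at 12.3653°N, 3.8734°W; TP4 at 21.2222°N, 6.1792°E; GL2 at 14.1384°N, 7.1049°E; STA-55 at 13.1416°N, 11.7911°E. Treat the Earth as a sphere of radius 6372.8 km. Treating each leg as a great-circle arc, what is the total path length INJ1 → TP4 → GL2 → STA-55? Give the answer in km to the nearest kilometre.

INJ1→TP4: c = 0.228104 rad, d = 1453.66 km
TP4→GL2: c = 0.124589 rad, d = 793.98 km
GL2→STA-55: c = 0.081362 rad, d = 518.51 km
Total = 1453.66 + 793.98 + 518.51 = 2766.14 km

2766 km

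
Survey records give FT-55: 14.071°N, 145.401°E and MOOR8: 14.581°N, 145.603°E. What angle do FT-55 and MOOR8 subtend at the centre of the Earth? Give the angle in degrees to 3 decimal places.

0.546°

Δφ = 0.5100°,  Δλ = 0.2020°
a = sin²(Δφ/2) + cos φ₁ cos φ₂ sin²(Δλ/2) = 0.000023
c = 2·arcsin(√a) = 0.009534 rad = 0.5463°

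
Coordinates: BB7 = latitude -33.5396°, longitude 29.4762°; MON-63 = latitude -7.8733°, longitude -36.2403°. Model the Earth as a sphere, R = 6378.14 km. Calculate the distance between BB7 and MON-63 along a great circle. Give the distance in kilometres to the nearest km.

Δφ = 25.6663°,  Δλ = -65.7165°
a = sin²(Δφ/2) + cos φ₁ cos φ₂ sin²(Δλ/2) = 0.292383
c = 2·arcsin(√a) = 1.142597 rad = 65.4660°
d = R·c = 6378.14 × 1.142597 = 7287.6 km

7288 km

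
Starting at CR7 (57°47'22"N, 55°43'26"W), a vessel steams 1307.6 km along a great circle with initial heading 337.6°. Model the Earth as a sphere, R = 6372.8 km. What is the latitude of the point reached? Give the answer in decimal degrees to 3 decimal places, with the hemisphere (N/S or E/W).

CR7: φ = +57.78944°, λ = -55.72389°
δ = d/R = 1307.6/6372.8 = 0.205185 rad
φ₂ = arcsin(sin φ₁ cos δ + cos φ₁ sin δ cos θ)
   = arcsin(0.84609·0.97902 + 0.53303·0.20375·0.92455) = 68.24177°
λ₂ = λ₁ + atan2(sin θ sin δ cos φ₁, cos δ − sin φ₁ sin φ₂) = -67.81418°

68.242°N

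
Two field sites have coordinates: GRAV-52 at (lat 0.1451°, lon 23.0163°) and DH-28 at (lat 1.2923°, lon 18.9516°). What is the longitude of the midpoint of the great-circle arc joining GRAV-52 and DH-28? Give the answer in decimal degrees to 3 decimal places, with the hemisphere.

20.984°E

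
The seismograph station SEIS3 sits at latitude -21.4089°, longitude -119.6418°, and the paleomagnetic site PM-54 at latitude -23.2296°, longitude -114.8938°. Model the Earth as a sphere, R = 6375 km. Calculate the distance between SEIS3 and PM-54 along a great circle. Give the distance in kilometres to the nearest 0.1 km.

529.0 km

Δφ = -1.8207°,  Δλ = 4.7480°
a = sin²(Δφ/2) + cos φ₁ cos φ₂ sin²(Δλ/2) = 0.001720
c = 2·arcsin(√a) = 0.082978 rad = 4.7543°
d = R·c = 6375 × 0.082978 = 529.0 km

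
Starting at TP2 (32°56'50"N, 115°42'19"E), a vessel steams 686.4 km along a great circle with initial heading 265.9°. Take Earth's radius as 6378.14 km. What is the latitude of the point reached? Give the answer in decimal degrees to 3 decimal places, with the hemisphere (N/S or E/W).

TP2: φ = +32.94722°, λ = +115.70528°
δ = d/R = 686.4/6378.14 = 0.107618 rad
φ₂ = arcsin(sin φ₁ cos δ + cos φ₁ sin δ cos θ)
   = arcsin(0.54387·0.99421 + 0.83917·0.10741·-0.07150) = 32.29479°
λ₂ = λ₁ + atan2(sin θ sin δ cos φ₁, cos δ − sin φ₁ sin φ₂) = 108.42400°

32.295°N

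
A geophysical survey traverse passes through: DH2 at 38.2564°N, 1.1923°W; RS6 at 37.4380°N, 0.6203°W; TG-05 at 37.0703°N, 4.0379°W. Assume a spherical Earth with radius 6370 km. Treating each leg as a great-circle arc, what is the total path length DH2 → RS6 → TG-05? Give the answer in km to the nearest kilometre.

409 km

DH2→RS6: c = 0.016315 rad, d = 103.92 km
RS6→TG-05: c = 0.047907 rad, d = 305.17 km
Total = 103.92 + 305.17 = 409.09 km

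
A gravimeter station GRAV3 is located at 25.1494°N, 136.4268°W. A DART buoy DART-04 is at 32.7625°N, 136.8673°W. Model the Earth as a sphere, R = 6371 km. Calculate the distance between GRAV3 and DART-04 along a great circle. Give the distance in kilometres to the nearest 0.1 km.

847.6 km

Δφ = 7.6131°,  Δλ = -0.4405°
a = sin²(Δφ/2) + cos φ₁ cos φ₂ sin²(Δλ/2) = 0.004419
c = 2·arcsin(√a) = 0.133043 rad = 7.6228°
d = R·c = 6371 × 0.133043 = 847.6 km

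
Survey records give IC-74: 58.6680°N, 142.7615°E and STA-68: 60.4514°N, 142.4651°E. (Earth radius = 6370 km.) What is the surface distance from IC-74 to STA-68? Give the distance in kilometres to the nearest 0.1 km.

199.0 km

Δφ = 1.7834°,  Δλ = -0.2964°
a = sin²(Δφ/2) + cos φ₁ cos φ₂ sin²(Δλ/2) = 0.000244
c = 2·arcsin(√a) = 0.031236 rad = 1.7897°
d = R·c = 6370 × 0.031236 = 199.0 km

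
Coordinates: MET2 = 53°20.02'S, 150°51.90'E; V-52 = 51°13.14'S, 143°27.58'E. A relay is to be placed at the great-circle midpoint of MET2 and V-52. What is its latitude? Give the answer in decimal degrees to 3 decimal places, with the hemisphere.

MET2: φ = -53.33367°, λ = +150.86500°
V-52: φ = -51.21900°, λ = +143.45967°
Bx = cos φ₂ cos Δλ = 0.621121,  By = cos φ₂ sin Δλ = -0.080728
φₘ = atan2(sin φ₁ + sin φ₂, √((cos φ₁ + Bx)² + By²)) = -52.33423°
λₘ = λ₁ + atan2(By, cos φ₁ + Bx) = 147.07387°

52.334°S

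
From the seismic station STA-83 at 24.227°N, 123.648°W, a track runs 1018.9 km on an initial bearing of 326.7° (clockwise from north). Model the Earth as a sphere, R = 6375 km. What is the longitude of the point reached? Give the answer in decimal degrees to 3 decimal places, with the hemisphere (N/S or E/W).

δ = d/R = 1018.9/6375 = 0.159827 rad
φ₂ = arcsin(sin φ₁ cos δ + cos φ₁ sin δ cos θ)
   = arcsin(0.41035·0.98725 + 0.91193·0.15915·0.83581) = 31.76419°
λ₂ = λ₁ + atan2(sin θ sin δ cos φ₁, cos δ − sin φ₁ sin φ₂) = -129.54660°

129.547°W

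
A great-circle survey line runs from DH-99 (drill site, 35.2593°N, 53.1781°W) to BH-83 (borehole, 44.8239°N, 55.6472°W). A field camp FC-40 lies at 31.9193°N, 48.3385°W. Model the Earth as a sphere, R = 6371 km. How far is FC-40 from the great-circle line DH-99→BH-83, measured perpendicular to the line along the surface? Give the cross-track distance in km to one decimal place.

δ₁₃ = central angle DH-99→FC-40 = 0.091351 rad  (haversine)
θ₁₃ = bearing DH-99→FC-40 = 128.280°,  θ₁₂ = bearing DH-99→BH-83 = 349.603°
dₓₜ = R·arcsin(sin δ₁₃ · sin(θ₁₃ − θ₁₂)) = 6371·arcsin(0.09122·sin(-221.323°)) = 383.992 km
|dₓₜ| = 383.992 km

384.0 km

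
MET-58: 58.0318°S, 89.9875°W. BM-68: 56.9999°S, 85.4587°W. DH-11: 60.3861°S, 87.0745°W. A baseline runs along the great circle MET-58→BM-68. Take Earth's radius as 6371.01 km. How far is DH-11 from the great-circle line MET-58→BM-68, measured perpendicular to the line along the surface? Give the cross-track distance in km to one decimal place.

305.1 km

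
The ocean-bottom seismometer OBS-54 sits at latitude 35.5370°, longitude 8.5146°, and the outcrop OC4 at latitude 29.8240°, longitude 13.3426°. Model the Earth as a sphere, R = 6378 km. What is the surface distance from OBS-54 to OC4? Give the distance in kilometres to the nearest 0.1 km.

780.2 km

Δφ = -5.7130°,  Δλ = 4.8280°
a = sin²(Δφ/2) + cos φ₁ cos φ₂ sin²(Δλ/2) = 0.003736
c = 2·arcsin(√a) = 0.122321 rad = 7.0085°
d = R·c = 6378 × 0.122321 = 780.2 km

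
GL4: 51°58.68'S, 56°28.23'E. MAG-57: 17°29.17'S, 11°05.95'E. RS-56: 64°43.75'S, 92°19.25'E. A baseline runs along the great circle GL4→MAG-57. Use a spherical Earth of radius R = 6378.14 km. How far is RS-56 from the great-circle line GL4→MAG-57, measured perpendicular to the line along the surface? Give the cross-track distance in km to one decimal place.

903.6 km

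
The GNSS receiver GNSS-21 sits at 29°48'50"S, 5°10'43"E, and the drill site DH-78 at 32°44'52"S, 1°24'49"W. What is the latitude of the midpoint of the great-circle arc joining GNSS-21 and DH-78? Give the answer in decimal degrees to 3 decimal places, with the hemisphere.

31.323°S

GNSS-21: φ = -29.81389°, λ = +5.17861°
DH-78: φ = -32.74778°, λ = -1.41361°
Bx = cos φ₂ cos Δλ = 0.835499,  By = cos φ₂ sin Δλ = -0.096556
φₘ = atan2(sin φ₁ + sin φ₂, √((cos φ₁ + Bx)² + By²)) = -31.32293°
λₘ = λ₁ + atan2(By, cos φ₁ + Bx) = 1.93384°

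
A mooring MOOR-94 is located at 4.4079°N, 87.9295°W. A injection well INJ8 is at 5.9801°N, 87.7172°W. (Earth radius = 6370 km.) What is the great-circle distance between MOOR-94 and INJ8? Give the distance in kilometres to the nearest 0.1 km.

Δφ = 1.5722°,  Δλ = 0.2123°
a = sin²(Δφ/2) + cos φ₁ cos φ₂ sin²(Δλ/2) = 0.000192
c = 2·arcsin(√a) = 0.027687 rad = 1.5864°
d = R·c = 6370 × 0.027687 = 176.4 km

176.4 km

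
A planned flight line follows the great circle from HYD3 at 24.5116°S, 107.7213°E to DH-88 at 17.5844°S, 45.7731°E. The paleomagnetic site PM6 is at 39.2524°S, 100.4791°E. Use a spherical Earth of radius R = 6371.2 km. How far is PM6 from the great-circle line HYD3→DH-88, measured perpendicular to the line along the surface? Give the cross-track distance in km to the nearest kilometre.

1579 km

δ₁₃ = central angle HYD3→PM6 = 0.278511 rad  (haversine)
θ₁₃ = bearing HYD3→PM6 = 200.798°,  θ₁₂ = bearing HYD3→DH-88 = 263.968°
dₓₜ = R·arcsin(sin δ₁₃ · sin(θ₁₃ − θ₁₂)) = 6371.2·arcsin(0.27492·sin(-63.170°)) = -1579.158 km
|dₓₜ| = 1579.158 km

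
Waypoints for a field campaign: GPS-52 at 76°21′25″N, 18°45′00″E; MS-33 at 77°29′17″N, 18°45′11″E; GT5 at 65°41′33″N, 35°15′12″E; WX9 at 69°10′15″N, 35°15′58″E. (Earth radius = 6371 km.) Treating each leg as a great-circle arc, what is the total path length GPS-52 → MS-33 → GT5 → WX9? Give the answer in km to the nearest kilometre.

1934 km

GPS-52: φ = +76.35694°, λ = +18.75000°
MS-33: φ = +77.48806°, λ = +18.75306°
GT5: φ = +65.69250°, λ = +35.25333°
WX9: φ = +69.17083°, λ = +35.26611°
GPS-52→MS-33: c = 0.019742 rad, d = 125.77 km
MS-33→GT5: c = 0.223125 rad, d = 1421.53 km
GT5→WX9: c = 0.060708 rad, d = 386.77 km
Total = 125.77 + 1421.53 + 386.77 = 1934.08 km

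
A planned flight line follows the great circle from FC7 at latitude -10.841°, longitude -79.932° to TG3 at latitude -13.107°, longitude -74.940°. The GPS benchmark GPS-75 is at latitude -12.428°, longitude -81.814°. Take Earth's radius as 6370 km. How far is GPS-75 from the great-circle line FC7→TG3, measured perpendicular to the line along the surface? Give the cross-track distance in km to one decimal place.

δ₁₃ = central angle FC7→GPS-75 = 0.042452 rad  (haversine)
θ₁₃ = bearing FC7→GPS-75 = 229.087°,  θ₁₂ = bearing FC7→TG3 = 115.395°
dₓₜ = R·arcsin(sin δ₁₃ · sin(θ₁₃ − θ₁₂)) = 6370·arcsin(0.04244·sin(113.692°)) = 247.616 km
|dₓₜ| = 247.616 km

247.6 km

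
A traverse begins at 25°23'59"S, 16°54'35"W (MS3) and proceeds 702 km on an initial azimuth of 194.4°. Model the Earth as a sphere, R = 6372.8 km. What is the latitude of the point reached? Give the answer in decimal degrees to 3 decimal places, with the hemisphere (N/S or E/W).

31.501°S

MS3: φ = -25.39972°, λ = -16.90972°
δ = d/R = 702/6372.8 = 0.110156 rad
φ₂ = arcsin(sin φ₁ cos δ + cos φ₁ sin δ cos θ)
   = arcsin(-0.42893·0.99394 + 0.90334·0.10993·-0.96858) = -31.50129°
λ₂ = λ₁ + atan2(sin θ sin δ cos φ₁, cos δ − sin φ₁ sin φ₂) = -18.74721°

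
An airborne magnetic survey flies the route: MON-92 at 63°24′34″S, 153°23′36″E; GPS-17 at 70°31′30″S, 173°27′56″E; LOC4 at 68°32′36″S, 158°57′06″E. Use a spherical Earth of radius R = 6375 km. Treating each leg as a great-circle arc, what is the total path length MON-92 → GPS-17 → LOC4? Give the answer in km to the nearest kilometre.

1773 km

MON-92: φ = -63.40944°, λ = +153.39333°
GPS-17: φ = -70.52500°, λ = +173.46556°
LOC4: φ = -68.54333°, λ = +158.95167°
MON-92→GPS-17: c = 0.183374 rad, d = 1169.01 km
GPS-17→LOC4: c = 0.094799 rad, d = 604.34 km
Total = 1169.01 + 604.34 = 1773.35 km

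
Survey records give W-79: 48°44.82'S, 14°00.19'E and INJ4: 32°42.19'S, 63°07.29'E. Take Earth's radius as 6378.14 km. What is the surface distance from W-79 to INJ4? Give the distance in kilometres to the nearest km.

W-79: φ = -48.74700°, λ = +14.00317°
INJ4: φ = -32.70317°, λ = +63.12150°
Δφ = 16.0438°,  Δλ = 49.1183°
a = sin²(Δφ/2) + cos φ₁ cos φ₂ sin²(Δλ/2) = 0.115327
c = 2·arcsin(√a) = 0.692980 rad = 39.7048°
d = R·c = 6378.14 × 0.692980 = 4419.9 km

4420 km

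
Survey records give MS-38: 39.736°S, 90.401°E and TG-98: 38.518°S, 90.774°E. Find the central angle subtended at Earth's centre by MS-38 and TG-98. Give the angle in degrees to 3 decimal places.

Δφ = 1.2180°,  Δλ = 0.3730°
a = sin²(Δφ/2) + cos φ₁ cos φ₂ sin²(Δλ/2) = 0.000119
c = 2·arcsin(√a) = 0.021850 rad = 1.2519°

1.252°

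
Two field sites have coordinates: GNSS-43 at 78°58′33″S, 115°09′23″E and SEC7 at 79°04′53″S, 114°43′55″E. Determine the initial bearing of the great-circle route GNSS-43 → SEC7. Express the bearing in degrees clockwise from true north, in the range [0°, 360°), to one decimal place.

217.2°

GNSS-43: φ = -78.97583°, λ = +115.15639°
SEC7: φ = -79.08139°, λ = +114.73194°
Δλ = -0.4244°
y = sin Δλ · cos φ₂ = -0.001403
x = cos φ₁ sin φ₂ − sin φ₁ cos φ₂ cos Δλ = -0.001847
θ = atan2(y, x) = -142.7820° → 217.2180° (mod 360°)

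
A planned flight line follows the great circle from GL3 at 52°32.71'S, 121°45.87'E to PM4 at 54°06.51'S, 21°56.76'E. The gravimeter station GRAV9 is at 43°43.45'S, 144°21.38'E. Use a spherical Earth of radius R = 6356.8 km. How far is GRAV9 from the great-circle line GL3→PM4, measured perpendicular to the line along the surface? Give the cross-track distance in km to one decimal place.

749.7 km

GL3: φ = -52.54517°, λ = +121.76450°
PM4: φ = -54.10850°, λ = +21.94600°
GRAV9: φ = -43.72417°, λ = +144.35633°
δ₁₃ = central angle GL3→GRAV9 = 0.302991 rad  (haversine)
θ₁₃ = bearing GL3→GRAV9 = 68.506°,  θ₁₂ = bearing GL3→PM4 = 225.281°
dₓₜ = R·arcsin(sin δ₁₃ · sin(θ₁₃ − θ₁₂)) = 6356.8·arcsin(0.29838·sin(-156.775°)) = -749.697 km
|dₓₜ| = 749.697 km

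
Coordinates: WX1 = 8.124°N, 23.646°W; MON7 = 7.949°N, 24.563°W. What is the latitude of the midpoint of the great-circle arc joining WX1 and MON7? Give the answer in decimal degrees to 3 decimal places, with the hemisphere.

8.037°N

Bx = cos φ₂ cos Δλ = 0.990265,  By = cos φ₂ sin Δλ = -0.015850
φₘ = atan2(sin φ₁ + sin φ₂, √((cos φ₁ + Bx)² + By²)) = 8.03675°
λₘ = λ₁ + atan2(By, cos φ₁ + Bx) = -24.10460°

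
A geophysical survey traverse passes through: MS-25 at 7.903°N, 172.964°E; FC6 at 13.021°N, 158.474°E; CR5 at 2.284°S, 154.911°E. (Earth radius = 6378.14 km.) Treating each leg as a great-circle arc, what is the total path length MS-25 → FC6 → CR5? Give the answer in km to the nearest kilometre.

MS-25→FC6: c = 0.264143 rad, d = 1684.74 km
FC6→CR5: c = 0.274161 rad, d = 1748.64 km
Total = 1684.74 + 1748.64 = 3433.38 km

3433 km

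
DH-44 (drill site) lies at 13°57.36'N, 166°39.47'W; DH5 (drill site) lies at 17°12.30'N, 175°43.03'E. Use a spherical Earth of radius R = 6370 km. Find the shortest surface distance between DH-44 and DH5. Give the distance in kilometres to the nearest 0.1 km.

1920.9 km

DH-44: φ = +13.95600°, λ = -166.65783°
DH5: φ = +17.20500°, λ = +175.71717°
Δφ = 3.2490°,  Δλ = -17.6250°
a = sin²(Δφ/2) + cos φ₁ cos φ₂ sin²(Δλ/2) = 0.022562
c = 2·arcsin(√a) = 0.301556 rad = 17.2779°
d = R·c = 6370 × 0.301556 = 1920.9 km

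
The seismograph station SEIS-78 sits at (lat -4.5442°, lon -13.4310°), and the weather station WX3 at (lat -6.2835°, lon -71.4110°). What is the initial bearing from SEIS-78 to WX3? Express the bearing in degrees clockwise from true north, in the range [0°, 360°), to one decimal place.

Δλ = -57.9800°
y = sin Δλ · cos φ₂ = -0.842770
x = cos φ₁ sin φ₂ − sin φ₁ cos φ₂ cos Δλ = -0.067348
θ = atan2(y, x) = -94.5690° → 265.4310° (mod 360°)

265.4°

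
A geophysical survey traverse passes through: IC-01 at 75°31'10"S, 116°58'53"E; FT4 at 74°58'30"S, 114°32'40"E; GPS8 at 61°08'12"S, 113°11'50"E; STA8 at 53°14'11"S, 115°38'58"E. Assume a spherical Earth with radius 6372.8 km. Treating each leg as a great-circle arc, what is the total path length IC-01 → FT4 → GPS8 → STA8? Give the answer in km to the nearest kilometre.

2523 km

IC-01: φ = -75.51944°, λ = +116.98139°
FT4: φ = -74.97500°, λ = +114.54444°
GPS8: φ = -61.13667°, λ = +113.19722°
STA8: φ = -53.23639°, λ = +115.64944°
IC-01→FT4: c = 0.014407 rad, d = 91.81 km
FT4→GPS8: c = 0.241669 rad, d = 1540.11 km
GPS8→STA8: c = 0.139798 rad, d = 890.90 km
Total = 91.81 + 1540.11 + 890.90 = 2522.82 km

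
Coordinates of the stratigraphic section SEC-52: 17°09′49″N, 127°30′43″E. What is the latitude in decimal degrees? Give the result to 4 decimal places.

17.1636°N

17° + 9′/60 + 49″/3600 = 17 + 0.15000 + 0.01361 = 17.1636°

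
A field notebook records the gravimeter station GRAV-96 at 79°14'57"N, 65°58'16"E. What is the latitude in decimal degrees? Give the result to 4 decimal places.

79.2492°N

79° + 14′/60 + 57″/3600 = 79 + 0.23333 + 0.01583 = 79.2492°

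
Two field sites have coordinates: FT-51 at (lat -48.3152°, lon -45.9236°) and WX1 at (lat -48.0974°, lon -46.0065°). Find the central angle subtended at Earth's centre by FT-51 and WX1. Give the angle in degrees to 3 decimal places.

0.225°

Δφ = 0.2178°,  Δλ = -0.0829°
a = sin²(Δφ/2) + cos φ₁ cos φ₂ sin²(Δλ/2) = 0.000004
c = 2·arcsin(√a) = 0.003922 rad = 0.2247°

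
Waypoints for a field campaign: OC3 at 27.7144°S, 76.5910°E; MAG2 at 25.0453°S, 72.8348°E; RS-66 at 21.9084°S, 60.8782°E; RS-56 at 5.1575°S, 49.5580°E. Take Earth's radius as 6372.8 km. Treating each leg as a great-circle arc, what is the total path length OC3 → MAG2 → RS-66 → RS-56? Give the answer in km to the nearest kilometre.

3972 km

OC3→MAG2: c = 0.074954 rad, d = 477.67 km
MAG2→RS-66: c = 0.198995 rad, d = 1268.15 km
RS-66→RS-56: c = 0.349365 rad, d = 2226.43 km
Total = 477.67 + 1268.15 + 2226.43 = 3972.25 km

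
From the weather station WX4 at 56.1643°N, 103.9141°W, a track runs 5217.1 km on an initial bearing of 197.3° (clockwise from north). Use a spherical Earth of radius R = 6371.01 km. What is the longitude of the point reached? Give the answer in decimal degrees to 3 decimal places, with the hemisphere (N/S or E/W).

116.668°W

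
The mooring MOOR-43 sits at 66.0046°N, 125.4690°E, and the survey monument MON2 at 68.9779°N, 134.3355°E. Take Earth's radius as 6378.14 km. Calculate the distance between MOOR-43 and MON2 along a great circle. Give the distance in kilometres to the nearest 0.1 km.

501.5 km

Δφ = 2.9733°,  Δλ = 8.8665°
a = sin²(Δφ/2) + cos φ₁ cos φ₂ sin²(Δλ/2) = 0.001545
c = 2·arcsin(√a) = 0.078626 rad = 4.5049°
d = R·c = 6378.14 × 0.078626 = 501.5 km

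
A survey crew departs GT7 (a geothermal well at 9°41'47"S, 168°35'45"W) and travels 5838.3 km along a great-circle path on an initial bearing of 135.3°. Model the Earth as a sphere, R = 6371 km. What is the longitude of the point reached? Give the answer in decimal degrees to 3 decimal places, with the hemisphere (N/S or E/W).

120.738°W

GT7: φ = -9.69639°, λ = -168.59583°
δ = d/R = 5838.3/6371 = 0.916387 rad
φ₂ = arcsin(sin φ₁ cos δ + cos φ₁ sin δ cos θ)
   = arcsin(-0.16843·0.60869 + 0.98571·0.79341·-0.71080) = -41.17927°
λ₂ = λ₁ + atan2(sin θ sin δ cos φ₁, cos δ − sin φ₁ sin φ₂) = -120.73804°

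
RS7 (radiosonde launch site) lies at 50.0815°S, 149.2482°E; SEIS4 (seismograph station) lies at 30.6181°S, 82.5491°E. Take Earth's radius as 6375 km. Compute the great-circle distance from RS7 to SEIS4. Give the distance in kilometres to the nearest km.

5839 km

Δφ = 19.4634°,  Δλ = -66.6991°
a = sin²(Δφ/2) + cos φ₁ cos φ₂ sin²(Δλ/2) = 0.195468
c = 2·arcsin(√a) = 0.915918 rad = 52.4782°
d = R·c = 6375 × 0.915918 = 5839.0 km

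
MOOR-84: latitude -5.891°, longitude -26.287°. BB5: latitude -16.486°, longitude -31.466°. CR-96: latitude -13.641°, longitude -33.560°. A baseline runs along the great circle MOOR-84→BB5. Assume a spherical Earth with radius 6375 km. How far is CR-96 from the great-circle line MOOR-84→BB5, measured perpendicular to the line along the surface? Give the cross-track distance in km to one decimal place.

δ₁₃ = central angle MOOR-84→CR-96 = 0.184171 rad  (haversine)
θ₁₃ = bearing MOOR-84→CR-96 = 222.205°,  θ₁₂ = bearing MOOR-84→BB5 = 205.161°
dₓₜ = R·arcsin(sin δ₁₃ · sin(θ₁₃ − θ₁₂)) = 6375·arcsin(0.18313·sin(17.044°)) = 342.363 km
|dₓₜ| = 342.363 km

342.4 km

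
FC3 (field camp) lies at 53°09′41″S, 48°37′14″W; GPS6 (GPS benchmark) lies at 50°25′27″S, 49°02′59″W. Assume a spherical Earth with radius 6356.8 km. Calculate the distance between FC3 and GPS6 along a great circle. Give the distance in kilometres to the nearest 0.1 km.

305.1 km

FC3: φ = -53.16139°, λ = -48.62056°
GPS6: φ = -50.42417°, λ = -49.04972°
Δφ = 2.7372°,  Δλ = -0.4292°
a = sin²(Δφ/2) + cos φ₁ cos φ₂ sin²(Δλ/2) = 0.000576
c = 2·arcsin(√a) = 0.047997 rad = 2.7500°
d = R·c = 6356.8 × 0.047997 = 305.1 km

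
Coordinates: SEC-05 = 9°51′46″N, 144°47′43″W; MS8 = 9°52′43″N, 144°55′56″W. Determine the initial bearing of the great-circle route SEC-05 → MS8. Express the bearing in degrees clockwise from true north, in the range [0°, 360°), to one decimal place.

276.7°

SEC-05: φ = +9.86278°, λ = -144.79528°
MS8: φ = +9.87861°, λ = -144.93222°
Δλ = -0.1369°
y = sin Δλ · cos φ₂ = -0.002355
x = cos φ₁ sin φ₂ − sin φ₁ cos φ₂ cos Δλ = 0.000277
θ = atan2(y, x) = -83.2949° → 276.7051° (mod 360°)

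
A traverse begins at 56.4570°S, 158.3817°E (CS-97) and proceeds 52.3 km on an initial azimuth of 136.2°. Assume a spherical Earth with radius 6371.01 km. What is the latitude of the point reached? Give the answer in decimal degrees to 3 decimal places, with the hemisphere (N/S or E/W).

56.795°S

δ = d/R = 52.3/6371.01 = 0.008209 rad
φ₂ = arcsin(sin φ₁ cos δ + cos φ₁ sin δ cos θ)
   = arcsin(-0.83347·0.99997 + 0.55256·0.00821·-0.72176) = -56.79507°
λ₂ = λ₁ + atan2(sin θ sin δ cos φ₁, cos δ − sin φ₁ sin φ₂) = 158.97616°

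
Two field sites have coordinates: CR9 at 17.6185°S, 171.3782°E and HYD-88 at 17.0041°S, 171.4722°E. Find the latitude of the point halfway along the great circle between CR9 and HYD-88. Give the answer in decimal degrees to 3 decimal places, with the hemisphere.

Bx = cos φ₂ cos Δλ = 0.956283,  By = cos φ₂ sin Δλ = 0.001569
φₘ = atan2(sin φ₁ + sin φ₂, √((cos φ₁ + Bx)² + By²)) = -17.31131°
λₘ = λ₁ + atan2(By, cos φ₁ + Bx) = 171.42528°

17.311°S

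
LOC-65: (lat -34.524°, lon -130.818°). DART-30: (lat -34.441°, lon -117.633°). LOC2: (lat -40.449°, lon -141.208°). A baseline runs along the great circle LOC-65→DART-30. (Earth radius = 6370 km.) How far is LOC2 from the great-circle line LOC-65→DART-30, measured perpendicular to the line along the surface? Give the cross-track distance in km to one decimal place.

δ₁₃ = central angle LOC-65→LOC2 = 0.176994 rad  (haversine)
θ₁₃ = bearing LOC-65→LOC2 = 231.212°,  θ₁₂ = bearing LOC-65→DART-30 = 93.308°
dₓₜ = R·arcsin(sin δ₁₃ · sin(θ₁₃ − θ₁₂)) = 6370·arcsin(0.17607·sin(137.904°)) = 753.633 km
|dₓₜ| = 753.633 km

753.6 km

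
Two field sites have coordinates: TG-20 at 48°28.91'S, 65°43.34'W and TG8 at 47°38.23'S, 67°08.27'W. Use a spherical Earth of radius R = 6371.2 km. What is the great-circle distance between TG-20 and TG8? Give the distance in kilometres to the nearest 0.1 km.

TG-20: φ = -48.48183°, λ = -65.72233°
TG8: φ = -47.63717°, λ = -67.13783°
Δφ = 0.8447°,  Δλ = -1.4155°
a = sin²(Δφ/2) + cos φ₁ cos φ₂ sin²(Δλ/2) = 0.000122
c = 2·arcsin(√a) = 0.022135 rad = 1.2682°
d = R·c = 6371.2 × 0.022135 = 141.0 km

141.0 km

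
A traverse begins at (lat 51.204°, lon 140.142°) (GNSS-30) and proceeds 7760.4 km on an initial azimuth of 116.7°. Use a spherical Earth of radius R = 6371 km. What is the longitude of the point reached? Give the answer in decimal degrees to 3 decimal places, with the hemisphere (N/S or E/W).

162.888°W

δ = d/R = 7760.4/6371 = 1.218082 rad
φ₂ = arcsin(sin φ₁ cos δ + cos φ₁ sin δ cos θ)
   = arcsin(0.77938·0.34545 + 0.62655·0.93844·-0.44932) = 0.28905°
λ₂ = λ₁ + atan2(sin θ sin δ cos φ₁, cos δ − sin φ₁ sin φ₂) = -162.88805°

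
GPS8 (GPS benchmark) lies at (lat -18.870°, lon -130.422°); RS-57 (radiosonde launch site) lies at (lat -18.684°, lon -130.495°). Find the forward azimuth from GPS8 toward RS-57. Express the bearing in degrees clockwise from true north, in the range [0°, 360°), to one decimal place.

339.6°

Δλ = -0.0730°
y = sin Δλ · cos φ₂ = -0.001207
x = cos φ₁ sin φ₂ − sin φ₁ cos φ₂ cos Δλ = 0.003246
θ = atan2(y, x) = -20.3961° → 339.6039° (mod 360°)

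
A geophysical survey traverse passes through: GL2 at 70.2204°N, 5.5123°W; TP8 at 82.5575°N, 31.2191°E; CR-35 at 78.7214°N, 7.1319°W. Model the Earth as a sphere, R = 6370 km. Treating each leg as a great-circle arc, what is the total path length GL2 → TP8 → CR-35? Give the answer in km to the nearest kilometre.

GL2→TP8: c = 0.252847 rad, d = 1610.63 km
TP8→CR-35: c = 0.124232 rad, d = 791.36 km
Total = 1610.63 + 791.36 = 2401.99 km

2402 km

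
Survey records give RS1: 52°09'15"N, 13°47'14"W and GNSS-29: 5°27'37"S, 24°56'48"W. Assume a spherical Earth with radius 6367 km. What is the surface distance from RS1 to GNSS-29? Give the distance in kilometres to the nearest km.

RS1: φ = +52.15417°, λ = -13.78722°
GNSS-29: φ = -5.46028°, λ = -24.94667°
Δφ = -57.6144°,  Δλ = -11.1594°
a = sin²(Δφ/2) + cos φ₁ cos φ₂ sin²(Δλ/2) = 0.237967
c = 2·arcsin(√a) = 1.019178 rad = 58.3946°
d = R·c = 6367 × 1.019178 = 6489.1 km

6489 km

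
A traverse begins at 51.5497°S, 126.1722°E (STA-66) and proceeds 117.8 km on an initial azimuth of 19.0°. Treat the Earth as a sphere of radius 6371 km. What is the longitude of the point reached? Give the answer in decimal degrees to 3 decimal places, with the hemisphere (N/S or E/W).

126.715°E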